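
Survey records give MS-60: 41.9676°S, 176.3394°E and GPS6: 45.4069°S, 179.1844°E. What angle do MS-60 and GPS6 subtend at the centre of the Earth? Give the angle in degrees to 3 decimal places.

Δφ = -3.4393°,  Δλ = 2.8450°
a = sin²(Δφ/2) + cos φ₁ cos φ₂ sin²(Δλ/2) = 0.001222
c = 2·arcsin(√a) = 0.069935 rad = 4.0070°

4.007°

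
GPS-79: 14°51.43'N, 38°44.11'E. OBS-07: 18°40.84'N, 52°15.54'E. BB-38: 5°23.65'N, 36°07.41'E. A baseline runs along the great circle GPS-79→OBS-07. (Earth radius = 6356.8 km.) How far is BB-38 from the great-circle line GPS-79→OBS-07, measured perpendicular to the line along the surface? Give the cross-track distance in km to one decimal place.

GPS-79: φ = +14.85717°, λ = +38.73517°
OBS-07: φ = +18.68067°, λ = +52.25900°
BB-38: φ = +5.39417°, λ = +36.12350°
δ₁₃ = central angle GPS-79→BB-38 = 0.171133 rad  (haversine)
θ₁₃ = bearing GPS-79→BB-38 = 195.449°,  θ₁₂ = bearing GPS-79→OBS-07 = 71.664°
dₓₜ = R·arcsin(sin δ₁₃ · sin(θ₁₃ − θ₁₂)) = 6356.8·arcsin(0.17030·sin(123.785°)) = 902.776 km
|dₓₜ| = 902.776 km

902.8 km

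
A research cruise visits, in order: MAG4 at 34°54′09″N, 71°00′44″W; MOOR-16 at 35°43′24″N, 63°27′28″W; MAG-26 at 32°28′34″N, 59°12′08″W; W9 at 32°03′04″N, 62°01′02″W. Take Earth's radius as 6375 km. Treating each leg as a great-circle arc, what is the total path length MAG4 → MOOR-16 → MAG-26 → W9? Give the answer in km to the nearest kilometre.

MAG4: φ = +34.90250°, λ = -71.01222°
MOOR-16: φ = +35.72333°, λ = -63.45778°
MAG-26: φ = +32.47611°, λ = -59.20222°
W9: φ = +32.05111°, λ = -62.01722°
MAG4→MOOR-16: c = 0.108512 rad, d = 691.76 km
MOOR-16→MAG-26: c = 0.083616 rad, d = 533.05 km
MAG-26→W9: c = 0.042201 rad, d = 269.03 km
Total = 691.76 + 533.05 + 269.03 = 1493.85 km

1494 km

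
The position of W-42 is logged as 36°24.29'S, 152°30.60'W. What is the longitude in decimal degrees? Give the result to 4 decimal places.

152° + 30.60′/60 = 152 + 0.51000 = 152.5100°

152.5100°W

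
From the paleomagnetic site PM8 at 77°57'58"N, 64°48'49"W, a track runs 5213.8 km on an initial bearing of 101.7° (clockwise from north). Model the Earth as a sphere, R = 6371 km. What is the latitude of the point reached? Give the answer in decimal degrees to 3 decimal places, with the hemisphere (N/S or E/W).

PM8: φ = +77.96611°, λ = -64.81361°
δ = d/R = 5213.8/6371 = 0.818364 rad
φ₂ = arcsin(sin φ₁ cos δ + cos φ₁ sin δ cos θ)
   = arcsin(0.97802·0.68342 + 0.20849·0.73003·-0.20279) = 39.60808°
λ₂ = λ₁ + atan2(sin θ sin δ cos φ₁, cos δ − sin φ₁ sin φ₂) = 3.29325°

39.608°N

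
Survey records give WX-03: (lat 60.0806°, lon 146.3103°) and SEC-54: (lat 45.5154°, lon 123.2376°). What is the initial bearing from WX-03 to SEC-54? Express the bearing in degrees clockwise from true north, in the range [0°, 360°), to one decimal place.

233.5°

Δλ = -23.0727°
y = sin Δλ · cos φ₂ = -0.274610
x = cos φ₁ sin φ₂ − sin φ₁ cos φ₂ cos Δλ = -0.202900
θ = atan2(y, x) = -126.4594° → 233.5406° (mod 360°)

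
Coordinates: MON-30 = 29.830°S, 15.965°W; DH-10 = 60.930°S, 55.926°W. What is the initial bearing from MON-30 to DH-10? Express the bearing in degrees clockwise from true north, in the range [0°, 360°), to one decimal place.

Δλ = -39.9610°
y = sin Δλ · cos φ₂ = -0.312063
x = cos φ₁ sin φ₂ − sin φ₁ cos φ₂ cos Δλ = -0.572972
θ = atan2(y, x) = -151.4256° → 208.5744° (mod 360°)

208.6°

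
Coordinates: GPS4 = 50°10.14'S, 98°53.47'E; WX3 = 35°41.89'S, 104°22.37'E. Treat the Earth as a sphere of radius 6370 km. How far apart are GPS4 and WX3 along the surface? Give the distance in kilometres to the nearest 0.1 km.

GPS4: φ = -50.16900°, λ = +98.89117°
WX3: φ = -35.69817°, λ = +104.37283°
Δφ = 14.4708°,  Δλ = 5.4817°
a = sin²(Δφ/2) + cos φ₁ cos φ₂ sin²(Δλ/2) = 0.017052
c = 2·arcsin(√a) = 0.261914 rad = 15.0066°
d = R·c = 6370 × 0.261914 = 1668.4 km

1668.4 km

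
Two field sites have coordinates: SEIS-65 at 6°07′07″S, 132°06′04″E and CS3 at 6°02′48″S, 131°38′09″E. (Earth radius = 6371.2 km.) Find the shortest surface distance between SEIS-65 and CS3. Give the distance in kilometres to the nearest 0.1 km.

52.1 km

SEIS-65: φ = -6.11861°, λ = +132.10111°
CS3: φ = -6.04667°, λ = +131.63583°
Δφ = 0.0719°,  Δλ = -0.4653°
a = sin²(Δφ/2) + cos φ₁ cos φ₂ sin²(Δλ/2) = 0.000017
c = 2·arcsin(√a) = 0.008172 rad = 0.4682°
d = R·c = 6371.2 × 0.008172 = 52.1 km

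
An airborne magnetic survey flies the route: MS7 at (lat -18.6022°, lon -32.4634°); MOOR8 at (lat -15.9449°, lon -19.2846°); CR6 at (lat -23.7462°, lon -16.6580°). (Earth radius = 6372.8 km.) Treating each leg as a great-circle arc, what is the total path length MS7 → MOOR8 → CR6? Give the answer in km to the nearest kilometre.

MS7→MOOR8: c = 0.224416 rad, d = 1430.16 km
MOOR8→CR6: c = 0.142809 rad, d = 910.09 km
Total = 1430.16 + 910.09 = 2340.25 km

2340 km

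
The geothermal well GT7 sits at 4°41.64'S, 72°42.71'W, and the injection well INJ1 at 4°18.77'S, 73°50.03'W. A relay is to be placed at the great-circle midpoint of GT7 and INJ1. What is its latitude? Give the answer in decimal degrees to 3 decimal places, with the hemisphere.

4.504°S

GT7: φ = -4.69400°, λ = -72.71183°
INJ1: φ = -4.31283°, λ = -73.83383°
Bx = cos φ₂ cos Δλ = 0.996977,  By = cos φ₂ sin Δλ = -0.019526
φₘ = atan2(sin φ₁ + sin φ₂, √((cos φ₁ + Bx)² + By²)) = -4.50363°
λₘ = λ₁ + atan2(By, cos φ₁ + Bx) = -73.27298°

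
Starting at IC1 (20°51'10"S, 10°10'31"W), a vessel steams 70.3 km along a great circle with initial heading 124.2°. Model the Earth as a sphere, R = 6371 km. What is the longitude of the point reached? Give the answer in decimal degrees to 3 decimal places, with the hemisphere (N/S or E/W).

IC1: φ = -20.85278°, λ = -10.17528°
δ = d/R = 70.3/6371 = 0.011034 rad
φ₂ = arcsin(sin φ₁ cos δ + cos φ₁ sin δ cos θ)
   = arcsin(-0.35597·0.99994 + 0.93450·0.01103·-0.56208) = -21.20722°
λ₂ = λ₁ + atan2(sin θ sin δ cos φ₁, cos δ − sin φ₁ sin φ₂) = -9.61440°

9.614°W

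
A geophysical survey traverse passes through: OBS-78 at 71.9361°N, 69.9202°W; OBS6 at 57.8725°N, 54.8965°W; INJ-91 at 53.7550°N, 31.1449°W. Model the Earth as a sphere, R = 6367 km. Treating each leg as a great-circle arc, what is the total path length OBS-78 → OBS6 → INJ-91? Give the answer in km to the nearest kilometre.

OBS-78→OBS6: c = 0.267669 rad, d = 1704.25 km
OBS6→INJ-91: c = 0.242306 rad, d = 1542.76 km
Total = 1704.25 + 1542.76 = 3247.01 km

3247 km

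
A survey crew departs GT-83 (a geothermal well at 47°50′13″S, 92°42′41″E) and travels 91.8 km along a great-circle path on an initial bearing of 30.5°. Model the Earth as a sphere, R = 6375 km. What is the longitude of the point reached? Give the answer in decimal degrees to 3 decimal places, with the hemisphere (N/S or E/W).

93.327°E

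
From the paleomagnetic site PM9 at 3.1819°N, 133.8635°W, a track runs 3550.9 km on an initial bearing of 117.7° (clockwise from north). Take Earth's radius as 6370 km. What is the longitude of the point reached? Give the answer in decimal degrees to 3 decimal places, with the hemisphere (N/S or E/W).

δ = d/R = 3550.9/6370 = 0.557441 rad
φ₂ = arcsin(sin φ₁ cos δ + cos φ₁ sin δ cos θ)
   = arcsin(0.05551·0.84861 + 0.99846·0.52902·-0.46484) = -11.44498°
λ₂ = λ₁ + atan2(sin θ sin δ cos φ₁, cos δ − sin φ₁ sin φ₂) = -105.31580°

105.316°W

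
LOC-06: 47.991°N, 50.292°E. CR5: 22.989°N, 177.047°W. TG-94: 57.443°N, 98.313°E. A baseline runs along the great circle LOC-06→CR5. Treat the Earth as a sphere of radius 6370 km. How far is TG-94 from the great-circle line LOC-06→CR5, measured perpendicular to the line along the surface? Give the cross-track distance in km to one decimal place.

δ₁₃ = central angle LOC-06→TG-94 = 0.521318 rad  (haversine)
θ₁₃ = bearing LOC-06→TG-94 = 53.443°,  θ₁₂ = bearing LOC-06→CR5 = 43.041°
dₓₜ = R·arcsin(sin δ₁₃ · sin(θ₁₃ − θ₁₂)) = 6370·arcsin(0.49802·sin(10.402°)) = 573.568 km
|dₓₜ| = 573.568 km

573.6 km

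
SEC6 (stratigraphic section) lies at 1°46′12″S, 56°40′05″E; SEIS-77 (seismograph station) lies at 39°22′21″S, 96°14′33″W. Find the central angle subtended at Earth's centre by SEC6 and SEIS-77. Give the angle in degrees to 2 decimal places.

SEC6: φ = -1.77000°, λ = +56.66806°
SEIS-77: φ = -39.37250°, λ = -96.24250°
Δφ = -37.6025°,  Δλ = -152.9106°
a = sin²(Δφ/2) + cos φ₁ cos φ₂ sin²(Δλ/2) = 0.834156
c = 2·arcsin(√a) = 2.302733 rad = 131.9369°

131.94°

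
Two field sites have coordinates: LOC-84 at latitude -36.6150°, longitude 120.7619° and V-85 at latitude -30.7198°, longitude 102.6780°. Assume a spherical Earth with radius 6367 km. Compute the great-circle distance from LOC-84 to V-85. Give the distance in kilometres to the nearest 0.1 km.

1792.6 km

Δφ = 5.8952°,  Δλ = -18.0839°
a = sin²(Δφ/2) + cos φ₁ cos φ₂ sin²(Δλ/2) = 0.019687
c = 2·arcsin(√a) = 0.281549 rad = 16.1316°
d = R·c = 6367 × 0.281549 = 1792.6 km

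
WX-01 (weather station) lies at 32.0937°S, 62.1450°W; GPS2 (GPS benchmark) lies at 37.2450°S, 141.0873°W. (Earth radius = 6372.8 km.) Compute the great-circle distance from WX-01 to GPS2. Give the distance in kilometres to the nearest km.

Δφ = -5.1513°,  Δλ = -78.9423°
a = sin²(Δφ/2) + cos φ₁ cos φ₂ sin²(Δλ/2) = 0.274546
c = 2·arcsin(√a) = 1.103014 rad = 63.1981°
d = R·c = 6372.8 × 1.103014 = 7029.3 km

7029 km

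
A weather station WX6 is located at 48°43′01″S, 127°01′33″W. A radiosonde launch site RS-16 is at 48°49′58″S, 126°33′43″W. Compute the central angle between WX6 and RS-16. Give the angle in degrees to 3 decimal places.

WX6: φ = -48.71694°, λ = -127.02583°
RS-16: φ = -48.83278°, λ = -126.56194°
Δφ = -0.1158°,  Δλ = 0.4639°
a = sin²(Δφ/2) + cos φ₁ cos φ₂ sin²(Δλ/2) = 0.000008
c = 2·arcsin(√a) = 0.005706 rad = 0.3269°

0.327°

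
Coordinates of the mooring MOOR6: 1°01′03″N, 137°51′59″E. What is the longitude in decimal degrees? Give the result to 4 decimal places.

137.8664°E

137° + 51′/60 + 59″/3600 = 137 + 0.85000 + 0.01639 = 137.8664°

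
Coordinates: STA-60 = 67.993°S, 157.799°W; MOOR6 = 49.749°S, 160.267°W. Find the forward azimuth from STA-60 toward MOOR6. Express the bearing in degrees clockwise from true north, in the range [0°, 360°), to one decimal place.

Δλ = -2.4680°
y = sin Δλ · cos φ₂ = -0.027824
x = cos φ₁ sin φ₂ − sin φ₁ cos φ₂ cos Δλ = 0.312509
θ = atan2(y, x) = -5.0878° → 354.9122° (mod 360°)

354.9°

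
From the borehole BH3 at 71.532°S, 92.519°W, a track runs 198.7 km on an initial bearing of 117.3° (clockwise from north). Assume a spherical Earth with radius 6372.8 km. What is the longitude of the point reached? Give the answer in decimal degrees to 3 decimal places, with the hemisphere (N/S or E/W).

δ = d/R = 198.7/6372.8 = 0.031179 rad
φ₂ = arcsin(sin φ₁ cos δ + cos φ₁ sin δ cos θ)
   = arcsin(-0.94850·0.99951 + 0.31677·0.03117·-0.45865) = -72.28258°
λ₂ = λ₁ + atan2(sin θ sin δ cos φ₁, cos δ − sin φ₁ sin φ₂) = -87.29622°

87.296°W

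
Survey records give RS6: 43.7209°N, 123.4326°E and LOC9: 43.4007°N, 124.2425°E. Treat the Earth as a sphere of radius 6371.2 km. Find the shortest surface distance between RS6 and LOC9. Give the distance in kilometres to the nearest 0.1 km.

74.3 km

Δφ = -0.3202°,  Δλ = 0.8099°
a = sin²(Δφ/2) + cos φ₁ cos φ₂ sin²(Δλ/2) = 0.000034
c = 2·arcsin(√a) = 0.011668 rad = 0.6686°
d = R·c = 6371.2 × 0.011668 = 74.3 km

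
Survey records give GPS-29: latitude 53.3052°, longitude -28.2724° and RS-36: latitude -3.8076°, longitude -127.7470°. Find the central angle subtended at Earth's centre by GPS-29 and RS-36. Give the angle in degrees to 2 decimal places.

Δφ = -57.1128°,  Δλ = -99.4746°
a = sin²(Δφ/2) + cos φ₁ cos φ₂ sin²(Δλ/2) = 0.575696
c = 2·arcsin(√a) = 1.722773 rad = 98.7076°

98.71°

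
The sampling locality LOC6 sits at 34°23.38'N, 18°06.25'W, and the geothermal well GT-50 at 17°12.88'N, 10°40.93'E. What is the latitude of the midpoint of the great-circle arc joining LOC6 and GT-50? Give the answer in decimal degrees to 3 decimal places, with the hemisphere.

LOC6: φ = +34.38967°, λ = -18.10417°
GT-50: φ = +17.21467°, λ = +10.68217°
Bx = cos φ₂ cos Δλ = 0.837160,  By = cos φ₂ sin Δλ = 0.459973
φₘ = atan2(sin φ₁ + sin φ₂, √((cos φ₁ + Bx)² + By²)) = 26.52123°
λₘ = λ₁ + atan2(By, cos φ₁ + Bx) = -2.63761°

26.521°N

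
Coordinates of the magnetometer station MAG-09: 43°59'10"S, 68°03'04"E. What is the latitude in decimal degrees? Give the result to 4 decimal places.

43° + 59′/60 + 10″/3600 = 43 + 0.98333 + 0.00278 = 43.9861°

43.9861°S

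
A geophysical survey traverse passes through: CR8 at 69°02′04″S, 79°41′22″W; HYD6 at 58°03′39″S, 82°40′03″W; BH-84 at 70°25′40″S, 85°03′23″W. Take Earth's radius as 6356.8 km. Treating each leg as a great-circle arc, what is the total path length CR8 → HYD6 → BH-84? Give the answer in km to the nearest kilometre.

CR8: φ = -69.03444°, λ = -79.68944°
HYD6: φ = -58.06083°, λ = -82.66750°
BH-84: φ = -70.42778°, λ = -85.05639°
CR8→HYD6: c = 0.192864 rad, d = 1226.00 km
HYD6→BH-84: c = 0.216562 rad, d = 1376.64 km
Total = 1226.00 + 1376.64 = 2602.64 km

2603 km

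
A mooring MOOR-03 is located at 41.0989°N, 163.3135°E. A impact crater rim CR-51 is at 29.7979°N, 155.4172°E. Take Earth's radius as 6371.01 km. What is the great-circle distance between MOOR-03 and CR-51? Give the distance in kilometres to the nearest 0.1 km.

1444.4 km

Δφ = -11.3010°,  Δλ = -7.8963°
a = sin²(Δφ/2) + cos φ₁ cos φ₂ sin²(Δλ/2) = 0.012795
c = 2·arcsin(√a) = 0.226712 rad = 12.9896°
d = R·c = 6371.01 × 0.226712 = 1444.4 km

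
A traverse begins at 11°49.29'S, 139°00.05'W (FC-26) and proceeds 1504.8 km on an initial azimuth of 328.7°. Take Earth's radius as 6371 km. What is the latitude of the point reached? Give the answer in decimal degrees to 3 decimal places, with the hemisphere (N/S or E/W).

FC-26: φ = -11.82150°, λ = -139.00083°
δ = d/R = 1504.8/6371 = 0.236195 rad
φ₂ = arcsin(sin φ₁ cos δ + cos φ₁ sin δ cos θ)
   = arcsin(-0.20486·0.97224 + 0.97879·0.23401·0.85446) = -0.19872°
λ₂ = λ₁ + atan2(sin θ sin δ cos φ₁, cos δ − sin φ₁ sin φ₂) = -145.98361°

0.199°S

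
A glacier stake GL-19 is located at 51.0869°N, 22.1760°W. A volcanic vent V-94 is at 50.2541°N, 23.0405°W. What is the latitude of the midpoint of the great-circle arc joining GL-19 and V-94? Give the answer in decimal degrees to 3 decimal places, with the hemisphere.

50.671°N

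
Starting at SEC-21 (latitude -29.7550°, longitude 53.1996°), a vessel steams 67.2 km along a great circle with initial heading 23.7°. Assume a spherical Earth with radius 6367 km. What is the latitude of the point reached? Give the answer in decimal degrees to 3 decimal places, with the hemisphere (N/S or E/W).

29.201°S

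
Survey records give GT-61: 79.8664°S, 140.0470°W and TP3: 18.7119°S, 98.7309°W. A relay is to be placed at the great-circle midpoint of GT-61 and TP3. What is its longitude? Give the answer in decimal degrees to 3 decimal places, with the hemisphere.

Bx = cos φ₂ cos Δλ = 0.711379,  By = cos φ₂ sin Δλ = 0.625316
φₘ = atan2(sin φ₁ + sin φ₂, √((cos φ₁ + Bx)² + By²)) = -50.25019°
λₘ = λ₁ + atan2(By, cos φ₁ + Bx) = -104.87381°

104.874°W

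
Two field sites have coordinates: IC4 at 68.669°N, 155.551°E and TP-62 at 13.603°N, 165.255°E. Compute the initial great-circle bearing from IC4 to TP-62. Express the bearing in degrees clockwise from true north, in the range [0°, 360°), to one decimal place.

168.5°

Δλ = 9.7040°
y = sin Δλ · cos φ₂ = 0.163830
x = cos φ₁ sin φ₂ − sin φ₁ cos φ₂ cos Δλ = -0.806858
θ = atan2(y, x) = 168.5223° → 168.5223° (mod 360°)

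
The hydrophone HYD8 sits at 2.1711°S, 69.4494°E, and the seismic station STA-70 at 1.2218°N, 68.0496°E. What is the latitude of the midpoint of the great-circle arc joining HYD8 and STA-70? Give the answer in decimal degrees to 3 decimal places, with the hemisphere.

0.475°S

Bx = cos φ₂ cos Δλ = 0.999474,  By = cos φ₂ sin Δλ = -0.024423
φₘ = atan2(sin φ₁ + sin φ₂, √((cos φ₁ + Bx)² + By²)) = -0.47469°
λₘ = λ₁ + atan2(By, cos φ₁ + Bx) = 68.74933°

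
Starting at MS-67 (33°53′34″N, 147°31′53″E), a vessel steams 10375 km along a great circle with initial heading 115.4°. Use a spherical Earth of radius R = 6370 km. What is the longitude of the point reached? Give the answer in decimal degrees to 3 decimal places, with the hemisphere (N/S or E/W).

MS-67: φ = +33.89278°, λ = +147.53139°
δ = d/R = 10375/6370 = 1.628728 rad
φ₂ = arcsin(sin φ₁ cos δ + cos φ₁ sin δ cos θ)
   = arcsin(0.55764·-0.05790 + 0.83008·0.99832·-0.42894) = -22.81404°
λ₂ = λ₁ + atan2(sin θ sin δ cos φ₁, cos δ − sin φ₁ sin φ₂) = -134.41031°

134.410°W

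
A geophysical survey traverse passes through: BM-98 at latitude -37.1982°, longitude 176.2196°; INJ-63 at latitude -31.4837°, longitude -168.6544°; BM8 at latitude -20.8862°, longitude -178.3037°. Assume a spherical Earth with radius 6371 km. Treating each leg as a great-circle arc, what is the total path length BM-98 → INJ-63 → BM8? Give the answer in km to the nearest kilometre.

3045 km

BM-98→INJ-63: c = 0.239334 rad, d = 1524.80 km
INJ-63→BM8: c = 0.238595 rad, d = 1520.09 km
Total = 1524.80 + 1520.09 = 3044.89 km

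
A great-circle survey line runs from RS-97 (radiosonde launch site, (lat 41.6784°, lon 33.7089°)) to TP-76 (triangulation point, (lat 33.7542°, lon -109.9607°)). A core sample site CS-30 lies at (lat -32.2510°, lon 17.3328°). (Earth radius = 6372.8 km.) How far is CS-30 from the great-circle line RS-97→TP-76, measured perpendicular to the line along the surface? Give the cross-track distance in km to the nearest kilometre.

δ₁₃ = central angle RS-97→CS-30 = 1.316880 rad  (haversine)
θ₁₃ = bearing RS-97→CS-30 = 194.261°,  θ₁₂ = bearing RS-97→TP-76 = 330.209°
dₓₜ = R·arcsin(sin δ₁₃ · sin(θ₁₃ − θ₁₂)) = 6372.8·arcsin(0.96794·sin(-135.948°)) = -4704.949 km
|dₓₜ| = 4704.949 km

4705 km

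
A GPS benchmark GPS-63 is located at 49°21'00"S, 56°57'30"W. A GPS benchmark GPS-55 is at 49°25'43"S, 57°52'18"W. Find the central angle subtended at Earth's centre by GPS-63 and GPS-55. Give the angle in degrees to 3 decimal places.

GPS-63: φ = -49.35000°, λ = -56.95833°
GPS-55: φ = -49.42861°, λ = -57.87167°
Δφ = -0.0786°,  Δλ = -0.9133°
a = sin²(Δφ/2) + cos φ₁ cos φ₂ sin²(Δλ/2) = 0.000027
c = 2·arcsin(√a) = 0.010466 rad = 0.5997°

0.600°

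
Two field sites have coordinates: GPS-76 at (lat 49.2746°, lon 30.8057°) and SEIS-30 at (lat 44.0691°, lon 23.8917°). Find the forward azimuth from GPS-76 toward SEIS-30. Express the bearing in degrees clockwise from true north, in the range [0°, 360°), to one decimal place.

Δλ = -6.9140°
y = sin Δλ · cos φ₂ = -0.086493
x = cos φ₁ sin φ₂ − sin φ₁ cos φ₂ cos Δλ = -0.086768
θ = atan2(y, x) = -135.0912° → 224.9088° (mod 360°)

224.9°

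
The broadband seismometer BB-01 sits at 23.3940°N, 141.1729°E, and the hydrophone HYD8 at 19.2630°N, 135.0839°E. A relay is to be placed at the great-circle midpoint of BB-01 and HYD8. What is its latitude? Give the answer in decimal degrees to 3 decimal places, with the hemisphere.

Bx = cos φ₂ cos Δλ = 0.938688,  By = cos φ₂ sin Δλ = -0.100135
φₘ = atan2(sin φ₁ + sin φ₂, √((cos φ₁ + Bx)² + By²)) = 21.35593°
λₘ = λ₁ + atan2(By, cos φ₁ + Bx) = 138.08549°

21.356°N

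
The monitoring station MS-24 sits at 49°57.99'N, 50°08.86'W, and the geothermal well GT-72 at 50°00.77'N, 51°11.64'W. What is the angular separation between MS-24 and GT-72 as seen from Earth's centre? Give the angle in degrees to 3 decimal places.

0.674°

MS-24: φ = +49.96650°, λ = -50.14767°
GT-72: φ = +50.01283°, λ = -51.19400°
Δφ = 0.0463°,  Δλ = -1.0463°
a = sin²(Δφ/2) + cos φ₁ cos φ₂ sin²(Δλ/2) = 0.000035
c = 2·arcsin(√a) = 0.011769 rad = 0.6743°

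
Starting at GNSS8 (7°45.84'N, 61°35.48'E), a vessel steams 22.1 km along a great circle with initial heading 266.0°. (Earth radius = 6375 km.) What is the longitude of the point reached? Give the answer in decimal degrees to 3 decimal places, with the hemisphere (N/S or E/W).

61.391°E

GNSS8: φ = +7.76400°, λ = +61.59133°
δ = d/R = 22.1/6375 = 0.003467 rad
φ₂ = arcsin(sin φ₁ cos δ + cos φ₁ sin δ cos θ)
   = arcsin(0.13509·0.99999 + 0.99083·0.00347·-0.06976) = 7.75010°
λ₂ = λ₁ + atan2(sin θ sin δ cos φ₁, cos δ − sin φ₁ sin φ₂) = 61.39137°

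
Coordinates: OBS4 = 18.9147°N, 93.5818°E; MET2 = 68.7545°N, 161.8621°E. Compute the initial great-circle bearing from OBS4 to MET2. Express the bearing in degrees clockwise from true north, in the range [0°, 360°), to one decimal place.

Δλ = 68.2803°
y = sin Δλ · cos φ₂ = 0.336639
x = cos φ₁ sin φ₂ − sin φ₁ cos φ₂ cos Δλ = 0.838239
θ = atan2(y, x) = 21.8805° → 21.8805° (mod 360°)

21.9°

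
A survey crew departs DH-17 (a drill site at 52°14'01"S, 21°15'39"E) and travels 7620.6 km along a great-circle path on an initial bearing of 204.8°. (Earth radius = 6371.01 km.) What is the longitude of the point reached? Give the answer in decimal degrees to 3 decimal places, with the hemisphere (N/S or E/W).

117.399°W

DH-17: φ = -52.23361°, λ = +21.26083°
δ = d/R = 7620.6/6371.01 = 1.196137 rad
φ₂ = arcsin(sin φ₁ cos δ + cos φ₁ sin δ cos θ)
   = arcsin(-0.79051·0.36596 + 0.61244·0.93063·-0.90778) = -53.77376°
λ₂ = λ₁ + atan2(sin θ sin δ cos φ₁, cos δ − sin φ₁ sin φ₂) = -117.39902°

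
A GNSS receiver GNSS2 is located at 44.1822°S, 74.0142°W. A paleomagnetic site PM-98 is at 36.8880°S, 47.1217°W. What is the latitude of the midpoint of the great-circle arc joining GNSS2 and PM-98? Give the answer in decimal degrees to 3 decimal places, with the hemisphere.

41.321°S

Bx = cos φ₂ cos Δλ = 0.713316,  By = cos φ₂ sin Δλ = 0.361769
φₘ = atan2(sin φ₁ + sin φ₂, √((cos φ₁ + Bx)² + By²)) = -41.32088°
λₘ = λ₁ + atan2(By, cos φ₁ + Bx) = -59.82132°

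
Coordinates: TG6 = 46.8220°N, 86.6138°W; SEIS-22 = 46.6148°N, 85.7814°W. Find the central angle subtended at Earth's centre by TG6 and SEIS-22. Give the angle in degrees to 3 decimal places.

Δφ = -0.2072°,  Δλ = 0.8324°
a = sin²(Δφ/2) + cos φ₁ cos φ₂ sin²(Δλ/2) = 0.000028
c = 2·arcsin(√a) = 0.010596 rad = 0.6071°

0.607°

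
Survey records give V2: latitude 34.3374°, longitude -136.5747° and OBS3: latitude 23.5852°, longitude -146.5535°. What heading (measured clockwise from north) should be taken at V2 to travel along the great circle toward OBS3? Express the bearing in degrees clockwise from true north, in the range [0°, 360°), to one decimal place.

221.6°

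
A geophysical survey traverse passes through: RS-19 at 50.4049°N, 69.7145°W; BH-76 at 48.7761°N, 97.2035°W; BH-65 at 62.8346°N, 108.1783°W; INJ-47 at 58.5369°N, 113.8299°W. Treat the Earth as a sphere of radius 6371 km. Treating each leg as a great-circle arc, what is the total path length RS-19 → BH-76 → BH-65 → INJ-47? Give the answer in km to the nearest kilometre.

RS-19→BH-76: c = 0.310518 rad, d = 1978.31 km
BH-76→BH-65: c = 0.267080 rad, d = 1701.57 km
BH-65→INJ-47: c = 0.089139 rad, d = 567.90 km
Total = 1978.31 + 1701.57 + 567.90 = 4247.78 km

4248 km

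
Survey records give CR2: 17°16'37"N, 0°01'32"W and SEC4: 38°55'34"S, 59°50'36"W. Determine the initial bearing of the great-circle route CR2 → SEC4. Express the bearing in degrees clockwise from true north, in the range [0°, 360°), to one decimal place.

CR2: φ = +17.27694°, λ = -0.02556°
SEC4: φ = -38.92611°, λ = -59.84333°
Δλ = -59.8178°
y = sin Δλ · cos φ₂ = -0.672490
x = cos φ₁ sin φ₂ − sin φ₁ cos φ₂ cos Δλ = -0.716127
θ = atan2(y, x) = -136.7999° → 223.2001° (mod 360°)

223.2°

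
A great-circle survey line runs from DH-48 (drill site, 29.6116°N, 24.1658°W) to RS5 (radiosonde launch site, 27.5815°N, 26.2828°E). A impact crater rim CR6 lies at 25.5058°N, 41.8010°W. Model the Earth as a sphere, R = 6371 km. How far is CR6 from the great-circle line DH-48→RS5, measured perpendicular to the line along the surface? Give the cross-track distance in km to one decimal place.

7.3 km

δ₁₃ = central angle DH-48→CR6 = 0.281794 rad  (haversine)
θ₁₃ = bearing DH-48→CR6 = 259.507°,  θ₁₂ = bearing DH-48→RS5 = 79.744°
dₓₜ = R·arcsin(sin δ₁₃ · sin(θ₁₃ − θ₁₂)) = 6371·arcsin(0.27808·sin(179.763°)) = 7.315 km
|dₓₜ| = 7.315 km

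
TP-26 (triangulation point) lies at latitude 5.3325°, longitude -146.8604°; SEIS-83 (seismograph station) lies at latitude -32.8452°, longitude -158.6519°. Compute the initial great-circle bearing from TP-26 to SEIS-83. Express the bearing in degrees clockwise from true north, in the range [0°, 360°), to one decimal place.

195.6°

Δλ = -11.7915°
y = sin Δλ · cos φ₂ = -0.171683
x = cos φ₁ sin φ₂ − sin φ₁ cos φ₂ cos Δλ = -0.616455
θ = atan2(y, x) = -164.4374° → 195.5626° (mod 360°)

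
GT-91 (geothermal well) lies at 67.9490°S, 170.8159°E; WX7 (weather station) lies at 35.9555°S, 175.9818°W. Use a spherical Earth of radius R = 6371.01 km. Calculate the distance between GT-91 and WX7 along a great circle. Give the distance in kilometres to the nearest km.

Δφ = 31.9935°,  Δλ = 13.2023°
a = sin²(Δφ/2) + cos φ₁ cos φ₂ sin²(Δλ/2) = 0.079962
c = 2·arcsin(√a) = 0.573373 rad = 32.8519°
d = R·c = 6371.01 × 0.573373 = 3653.0 km

3653 km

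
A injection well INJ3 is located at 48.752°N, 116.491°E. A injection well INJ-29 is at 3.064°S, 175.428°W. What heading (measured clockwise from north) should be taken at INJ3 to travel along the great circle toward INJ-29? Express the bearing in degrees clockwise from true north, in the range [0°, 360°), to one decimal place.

Δλ = 68.0810°
y = sin Δλ · cos φ₂ = 0.926386
x = cos φ₁ sin φ₂ − sin φ₁ cos φ₂ cos Δλ = -0.315507
θ = atan2(y, x) = 108.8077° → 108.8077° (mod 360°)

108.8°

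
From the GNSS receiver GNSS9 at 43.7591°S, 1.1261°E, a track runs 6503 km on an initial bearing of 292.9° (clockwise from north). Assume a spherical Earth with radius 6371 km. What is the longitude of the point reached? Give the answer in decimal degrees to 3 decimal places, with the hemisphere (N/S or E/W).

51.172°W

δ = d/R = 6503/6371 = 1.020719 rad
φ₂ = arcsin(sin φ₁ cos δ + cos φ₁ sin δ cos θ)
   = arcsin(-0.69163·0.52275 + 0.72225·0.85248·0.38912) = -7.00541°
λ₂ = λ₁ + atan2(sin θ sin δ cos φ₁, cos δ − sin φ₁ sin φ₂) = -51.17193°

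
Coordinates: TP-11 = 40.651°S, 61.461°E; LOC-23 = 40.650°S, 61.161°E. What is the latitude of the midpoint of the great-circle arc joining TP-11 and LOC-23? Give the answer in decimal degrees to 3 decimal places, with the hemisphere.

40.651°S

Bx = cos φ₂ cos Δλ = 0.758693,  By = cos φ₂ sin Δλ = -0.003973
φₘ = atan2(sin φ₁ + sin φ₂, √((cos φ₁ + Bx)² + By²)) = -40.65060°
λₘ = λ₁ + atan2(By, cos φ₁ + Bx) = 61.31100°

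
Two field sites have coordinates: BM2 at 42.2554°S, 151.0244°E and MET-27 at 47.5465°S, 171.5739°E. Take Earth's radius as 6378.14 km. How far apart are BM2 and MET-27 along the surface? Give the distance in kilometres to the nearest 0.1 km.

1717.8 km

Δφ = -5.2911°,  Δλ = 20.5495°
a = sin²(Δφ/2) + cos φ₁ cos φ₂ sin²(Δλ/2) = 0.018025
c = 2·arcsin(√a) = 0.269331 rad = 15.4315°
d = R·c = 6378.14 × 0.269331 = 1717.8 km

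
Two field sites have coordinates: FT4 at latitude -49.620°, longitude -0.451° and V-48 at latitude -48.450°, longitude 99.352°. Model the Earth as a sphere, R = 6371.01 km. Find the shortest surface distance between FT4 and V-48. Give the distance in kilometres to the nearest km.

Δφ = 1.1700°,  Δλ = 99.8030°
a = sin²(Δφ/2) + cos φ₁ cos φ₂ sin²(Δλ/2) = 0.251537
c = 2·arcsin(√a) = 1.050744 rad = 60.2032°
d = R·c = 6371.01 × 1.050744 = 6694.3 km

6694 km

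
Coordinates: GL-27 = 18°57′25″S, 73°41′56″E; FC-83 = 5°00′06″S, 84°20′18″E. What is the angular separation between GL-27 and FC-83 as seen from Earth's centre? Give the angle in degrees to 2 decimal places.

GL-27: φ = -18.95694°, λ = +73.69889°
FC-83: φ = -5.00167°, λ = +84.33833°
Δφ = 13.9553°,  Δλ = 10.6394°
a = sin²(Δφ/2) + cos φ₁ cos φ₂ sin²(Δλ/2) = 0.022856
c = 2·arcsin(√a) = 0.303531 rad = 17.3910°

17.39°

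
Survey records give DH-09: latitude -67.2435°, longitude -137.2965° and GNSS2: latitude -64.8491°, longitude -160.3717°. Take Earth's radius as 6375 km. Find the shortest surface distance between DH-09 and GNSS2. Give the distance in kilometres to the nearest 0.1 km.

Δφ = 2.3944°,  Δλ = -23.0752°
a = sin²(Δφ/2) + cos φ₁ cos φ₂ sin²(Δλ/2) = 0.007013
c = 2·arcsin(√a) = 0.167686 rad = 9.6077°
d = R·c = 6375 × 0.167686 = 1069.0 km

1069.0 km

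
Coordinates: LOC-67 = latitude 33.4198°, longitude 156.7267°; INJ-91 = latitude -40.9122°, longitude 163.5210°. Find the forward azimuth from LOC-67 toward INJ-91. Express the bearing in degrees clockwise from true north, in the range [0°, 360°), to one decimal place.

174.7°

Δλ = 6.7943°
y = sin Δλ · cos φ₂ = 0.089405
x = cos φ₁ sin φ₂ − sin φ₁ cos φ₂ cos Δλ = -0.959920
θ = atan2(y, x) = 174.6789° → 174.6789° (mod 360°)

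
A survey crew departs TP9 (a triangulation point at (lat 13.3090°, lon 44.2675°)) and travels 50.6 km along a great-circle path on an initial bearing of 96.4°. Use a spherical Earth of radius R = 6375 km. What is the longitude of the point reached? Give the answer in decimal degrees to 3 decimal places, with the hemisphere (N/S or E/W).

δ = d/R = 50.6/6375 = 0.007937 rad
φ₂ = arcsin(sin φ₁ cos δ + cos φ₁ sin δ cos θ)
   = arcsin(0.23020·0.99997 + 0.97314·0.00794·-0.11147) = 13.25789°
λ₂ = λ₁ + atan2(sin θ sin δ cos φ₁, cos δ − sin φ₁ sin φ₂) = 44.73181°

44.732°E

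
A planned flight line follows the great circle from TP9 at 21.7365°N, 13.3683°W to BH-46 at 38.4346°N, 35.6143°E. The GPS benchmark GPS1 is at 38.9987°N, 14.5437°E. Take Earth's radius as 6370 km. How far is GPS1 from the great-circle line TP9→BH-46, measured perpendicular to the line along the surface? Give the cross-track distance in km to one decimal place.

δ₁₃ = central angle TP9→GPS1 = 0.513611 rad  (haversine)
θ₁₃ = bearing TP9→GPS1 = 47.770°,  θ₁₂ = bearing TP9→BH-46 = 56.781°
dₓₜ = R·arcsin(sin δ₁₃ · sin(θ₁₃ − θ₁₂)) = 6370·arcsin(0.49133·sin(-9.011°)) = -490.692 km
|dₓₜ| = 490.692 km

490.7 km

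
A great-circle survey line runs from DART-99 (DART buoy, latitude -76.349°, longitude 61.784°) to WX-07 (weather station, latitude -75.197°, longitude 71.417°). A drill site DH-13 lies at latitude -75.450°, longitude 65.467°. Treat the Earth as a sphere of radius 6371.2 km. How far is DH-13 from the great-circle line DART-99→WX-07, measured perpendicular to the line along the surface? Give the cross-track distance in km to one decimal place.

δ₁₃ = central angle DART-99→DH-13 = 0.022161 rad  (haversine)
θ₁₃ = bearing DART-99→DH-13 = 46.741°,  θ₁₂ = bearing DART-99→WX-07 = 68.776°
dₓₜ = R·arcsin(sin δ₁₃ · sin(θ₁₃ − θ₁₂)) = 6371.2·arcsin(0.02216·sin(-22.035°)) = -52.967 km
|dₓₜ| = 52.967 km

53.0 km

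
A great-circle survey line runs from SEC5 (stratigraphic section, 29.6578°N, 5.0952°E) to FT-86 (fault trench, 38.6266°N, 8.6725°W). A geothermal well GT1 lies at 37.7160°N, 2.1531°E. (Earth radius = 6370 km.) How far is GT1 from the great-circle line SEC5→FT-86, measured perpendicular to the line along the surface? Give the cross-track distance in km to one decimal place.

δ₁₃ = central angle SEC5→GT1 = 0.146965 rad  (haversine)
θ₁₃ = bearing SEC5→GT1 = 343.903°,  θ₁₂ = bearing SEC5→FT-86 = 311.932°
dₓₜ = R·arcsin(sin δ₁₃ · sin(θ₁₃ − θ₁₂)) = 6370·arcsin(0.14644·sin(31.971°)) = 494.406 km
|dₓₜ| = 494.406 km

494.4 km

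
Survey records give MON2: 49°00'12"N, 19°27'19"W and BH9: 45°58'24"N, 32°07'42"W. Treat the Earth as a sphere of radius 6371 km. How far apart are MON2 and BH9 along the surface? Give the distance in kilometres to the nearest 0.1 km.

1008.6 km

MON2: φ = +49.00333°, λ = -19.45528°
BH9: φ = +45.97333°, λ = -32.12833°
Δφ = -3.0300°,  Δλ = -12.6731°
a = sin²(Δφ/2) + cos φ₁ cos φ₂ sin²(Δλ/2) = 0.006253
c = 2·arcsin(√a) = 0.158313 rad = 9.0707°
d = R·c = 6371 × 0.158313 = 1008.6 km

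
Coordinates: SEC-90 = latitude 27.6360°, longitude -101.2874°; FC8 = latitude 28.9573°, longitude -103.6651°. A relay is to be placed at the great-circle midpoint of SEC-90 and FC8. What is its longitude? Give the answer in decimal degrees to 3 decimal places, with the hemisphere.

102.469°W

Bx = cos φ₂ cos Δλ = 0.874227,  By = cos φ₂ sin Δλ = -0.036300
φₘ = atan2(sin φ₁ + sin φ₂, √((cos φ₁ + Bx)² + By²)) = 28.30180°
λₘ = λ₁ + atan2(By, cos φ₁ + Bx) = -102.46887°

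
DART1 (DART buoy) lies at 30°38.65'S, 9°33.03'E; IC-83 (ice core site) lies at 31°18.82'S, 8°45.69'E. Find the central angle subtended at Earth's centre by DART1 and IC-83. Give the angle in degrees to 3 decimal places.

DART1: φ = -30.64417°, λ = +9.55050°
IC-83: φ = -31.31367°, λ = +8.76150°
Δφ = -0.6695°,  Δλ = -0.7890°
a = sin²(Δφ/2) + cos φ₁ cos φ₂ sin²(Δλ/2) = 0.000069
c = 2·arcsin(√a) = 0.016611 rad = 0.9517°

0.952°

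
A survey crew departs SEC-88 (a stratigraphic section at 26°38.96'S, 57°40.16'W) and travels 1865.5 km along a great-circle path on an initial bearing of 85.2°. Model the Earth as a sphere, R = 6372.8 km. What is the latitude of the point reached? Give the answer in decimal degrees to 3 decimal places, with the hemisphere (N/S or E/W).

24.071°S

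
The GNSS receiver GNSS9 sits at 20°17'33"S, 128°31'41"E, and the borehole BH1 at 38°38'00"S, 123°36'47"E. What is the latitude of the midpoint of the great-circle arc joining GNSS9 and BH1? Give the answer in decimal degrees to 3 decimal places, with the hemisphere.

29.485°S

GNSS9: φ = -20.29250°, λ = +128.52806°
BH1: φ = -38.63333°, λ = +123.61306°
Bx = cos φ₂ cos Δλ = 0.778285,  By = cos φ₂ sin Δλ = -0.066928
φₘ = atan2(sin φ₁ + sin φ₂, √((cos φ₁ + Bx)² + By²)) = -29.48531°
λₘ = λ₁ + atan2(By, cos φ₁ + Bx) = 126.29481°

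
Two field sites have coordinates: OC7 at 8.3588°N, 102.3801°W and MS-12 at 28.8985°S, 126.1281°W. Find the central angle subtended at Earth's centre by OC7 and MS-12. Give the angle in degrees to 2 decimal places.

Δφ = -37.2573°,  Δλ = -23.7480°
a = sin²(Δφ/2) + cos φ₁ cos φ₂ sin²(Δλ/2) = 0.138709
c = 2·arcsin(√a) = 0.763266 rad = 43.7319°

43.73°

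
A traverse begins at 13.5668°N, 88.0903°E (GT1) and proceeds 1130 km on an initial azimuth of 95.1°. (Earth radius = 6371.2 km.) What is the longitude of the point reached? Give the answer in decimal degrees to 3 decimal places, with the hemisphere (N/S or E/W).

δ = d/R = 1130/6371.2 = 0.177361 rad
φ₂ = arcsin(sin φ₁ cos δ + cos φ₁ sin δ cos θ)
   = arcsin(0.23458·0.98431 + 0.97210·0.17643·-0.08889) = 12.45383°
λ₂ = λ₁ + atan2(sin θ sin δ cos φ₁, cos δ − sin φ₁ sin φ₂) = 98.45822°

98.458°E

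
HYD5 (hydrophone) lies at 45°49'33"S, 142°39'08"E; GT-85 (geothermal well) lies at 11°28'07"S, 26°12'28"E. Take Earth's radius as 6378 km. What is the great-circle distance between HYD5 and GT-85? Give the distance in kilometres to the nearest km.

HYD5: φ = -45.82583°, λ = +142.65222°
GT-85: φ = -11.46861°, λ = +26.20778°
Δφ = 34.3572°,  Δλ = -116.4444°
a = sin²(Δφ/2) + cos φ₁ cos φ₂ sin²(Δλ/2) = 0.580761
c = 2·arcsin(√a) = 1.733029 rad = 99.2952°
d = R·c = 6378 × 1.733029 = 11053.3 km

11053 km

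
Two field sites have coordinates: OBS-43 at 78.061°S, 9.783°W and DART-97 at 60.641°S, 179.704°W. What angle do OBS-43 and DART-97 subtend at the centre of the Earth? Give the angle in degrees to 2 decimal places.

Δφ = 17.4200°,  Δλ = -169.9210°
a = sin²(Δφ/2) + cos φ₁ cos φ₂ sin²(Δλ/2) = 0.123574
c = 2·arcsin(√a) = 0.718411 rad = 41.1619°

41.16°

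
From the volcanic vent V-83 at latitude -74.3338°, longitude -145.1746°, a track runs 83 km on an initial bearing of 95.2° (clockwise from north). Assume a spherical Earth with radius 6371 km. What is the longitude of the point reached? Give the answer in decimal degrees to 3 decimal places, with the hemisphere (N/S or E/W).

142.412°W

δ = d/R = 83/6371 = 0.013028 rad
φ₂ = arcsin(sin φ₁ cos δ + cos φ₁ sin δ cos θ)
   = arcsin(-0.96285·0.99992 + 0.27003·0.01303·-0.09063) = -74.38419°
λ₂ = λ₁ + atan2(sin θ sin δ cos φ₁, cos δ − sin φ₁ sin φ₂) = -142.41207°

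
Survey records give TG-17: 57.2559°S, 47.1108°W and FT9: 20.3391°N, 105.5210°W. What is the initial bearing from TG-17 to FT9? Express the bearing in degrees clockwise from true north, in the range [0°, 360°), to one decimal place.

Δλ = -58.4102°
y = sin Δλ · cos φ₂ = -0.798711
x = cos φ₁ sin φ₂ − sin φ₁ cos φ₂ cos Δλ = 0.601123
θ = atan2(y, x) = -53.0343° → 306.9657° (mod 360°)

307.0°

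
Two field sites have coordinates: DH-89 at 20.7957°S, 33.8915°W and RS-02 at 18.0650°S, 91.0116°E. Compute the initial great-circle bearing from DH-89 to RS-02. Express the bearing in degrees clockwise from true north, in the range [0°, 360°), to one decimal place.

Δλ = 124.9031°
y = sin Δλ · cos φ₂ = 0.779693
x = cos φ₁ sin φ₂ − sin φ₁ cos φ₂ cos Δλ = -0.483028
θ = atan2(y, x) = 121.7786° → 121.7786° (mod 360°)

121.8°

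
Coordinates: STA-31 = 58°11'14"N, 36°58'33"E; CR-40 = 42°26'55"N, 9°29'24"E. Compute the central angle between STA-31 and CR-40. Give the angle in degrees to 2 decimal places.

STA-31: φ = +58.18722°, λ = +36.97583°
CR-40: φ = +42.44861°, λ = +9.49000°
Δφ = -15.7386°,  Δλ = -27.4858°
a = sin²(Δφ/2) + cos φ₁ cos φ₂ sin²(Δλ/2) = 0.040698
c = 2·arcsin(√a) = 0.406263 rad = 23.2772°

23.28°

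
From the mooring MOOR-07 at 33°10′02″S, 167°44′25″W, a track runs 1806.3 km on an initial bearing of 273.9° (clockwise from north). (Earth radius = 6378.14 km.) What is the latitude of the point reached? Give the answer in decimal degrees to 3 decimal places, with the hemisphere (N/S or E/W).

30.623°S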